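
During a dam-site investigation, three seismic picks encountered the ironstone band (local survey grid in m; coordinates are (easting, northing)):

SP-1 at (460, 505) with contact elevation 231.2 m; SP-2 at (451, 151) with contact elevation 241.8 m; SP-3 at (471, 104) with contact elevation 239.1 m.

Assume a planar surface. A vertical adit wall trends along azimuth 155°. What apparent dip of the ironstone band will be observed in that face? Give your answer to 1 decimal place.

Two edge vectors: SP-1→SP-2 = (-9, -354, 10.6), SP-1→SP-3 = (11, -401, 7.9).
Normal n = (SP-1→SP-2) × (SP-1→SP-3) = (1454, 187.7, 7503).
So ∂z/∂E = −n_x/n_z = −0.19379 and ∂z/∂N = −n_y/n_z = −0.02502.
Unit vector along 155° is (sin 155°, cos 155°) = (0.4226, -0.9063).
Slope in that direction = a·(0.4226) + b·(-0.9063) = −0.05923.
Apparent dip = arctan|0.05923| = 3.4° (true dip is 11.1°, so apparent ≤ true as expected).

3.4°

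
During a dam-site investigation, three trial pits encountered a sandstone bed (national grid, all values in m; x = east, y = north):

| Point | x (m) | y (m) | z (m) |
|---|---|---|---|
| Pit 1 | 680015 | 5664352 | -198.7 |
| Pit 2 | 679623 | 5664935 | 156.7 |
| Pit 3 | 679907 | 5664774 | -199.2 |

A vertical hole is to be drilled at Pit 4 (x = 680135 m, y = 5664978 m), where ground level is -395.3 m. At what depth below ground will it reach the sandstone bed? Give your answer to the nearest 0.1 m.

215.1 m

Let the plane be z = a·x + b·y + c.
Pit 2−Pit 1: −392a + 583b = 355.4;  Pit 3−Pit 1: −108a + 422b = −0.5.
Solving gives a = −1.466624048, b = −0.376529377.
Then c = -198.7 − a·680015 − b·5664352 = 3129922.58.
At (680135, 5664978): z_contact = −997502.35 − 2133030.64 + 3129922.58 = -610.40 m.
Depth below ground = -395.3 − (-610.40) = 215.1 m.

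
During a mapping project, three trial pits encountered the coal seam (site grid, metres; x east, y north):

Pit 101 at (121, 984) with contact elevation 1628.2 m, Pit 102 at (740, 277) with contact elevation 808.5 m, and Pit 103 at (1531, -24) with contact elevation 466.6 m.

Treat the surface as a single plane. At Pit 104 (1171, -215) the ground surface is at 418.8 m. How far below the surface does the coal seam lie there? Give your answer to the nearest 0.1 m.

Let the plane be z = a·x + b·y + c.
Pit 102−Pit 101: 619a − 707b = −819.7;  Pit 103−Pit 101: 1410a − 1008b = −1161.6.
Solving gives a = 0.013425, b = 1.171160.
Then c = 1628.2 − a·121 − b·984 = 474.15.
At (1171, -215): z_contact = 15.72 − 251.80 + 474.15 = 238.08 m.
Depth below ground = 418.8 − 238.08 = 180.7 m.

180.7 m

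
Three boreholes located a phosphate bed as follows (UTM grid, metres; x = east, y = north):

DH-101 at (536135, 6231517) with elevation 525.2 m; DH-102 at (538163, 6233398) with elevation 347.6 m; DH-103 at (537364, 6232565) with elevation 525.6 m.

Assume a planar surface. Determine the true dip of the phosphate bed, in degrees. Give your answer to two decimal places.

57.08°

Two edge vectors: DH-101→DH-102 = (2028, 1881, -177.6), DH-101→DH-103 = (1229, 1048, 0.4).
Normal n = (DH-101→DH-102) × (DH-101→DH-103) = (186877.2, -219081.6, -186405).
So ∂z/∂x = −n_x/n_z = 1.00253 and ∂z/∂y = −n_y/n_z = −1.17530.
Gradient magnitude |∇z| = √(a² + b²) = √(1.00507 + 1.38133) = 1.54480.
True dip = arctan(1.54480) = 57.08°, dipping toward NW (azimuth ≈ 320°).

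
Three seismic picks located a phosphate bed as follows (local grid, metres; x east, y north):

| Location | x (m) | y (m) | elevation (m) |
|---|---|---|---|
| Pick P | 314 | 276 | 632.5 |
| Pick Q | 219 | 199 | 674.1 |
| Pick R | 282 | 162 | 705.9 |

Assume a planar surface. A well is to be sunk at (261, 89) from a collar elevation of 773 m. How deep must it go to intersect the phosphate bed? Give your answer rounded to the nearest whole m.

Two edge vectors: Pick P→Pick Q = (-95, -77, 41.6), Pick P→Pick R = (-32, -114, 73.4).
Normal n = (Pick P→Pick Q) × (Pick P→Pick R) = (-909.4, 5641.8, 8366).
So ∂z/∂x = −n_x/n_z = 0.10870 and ∂z/∂y = −n_y/n_z = −0.67437.
Intercept c from Pick P: 632.5 − 34.13 + 186.13 = 784.49.
At (261, 89): z_contact = 28.4 − 60.0 + 784.49 = 752.8 m.
Depth below ground = 773 − 752.8 = 20 m.

20 m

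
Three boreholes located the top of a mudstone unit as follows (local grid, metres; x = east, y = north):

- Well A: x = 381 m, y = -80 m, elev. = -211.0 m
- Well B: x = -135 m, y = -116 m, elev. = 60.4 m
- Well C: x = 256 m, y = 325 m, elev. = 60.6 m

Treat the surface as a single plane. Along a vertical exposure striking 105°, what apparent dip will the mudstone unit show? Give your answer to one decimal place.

33.8°

Two edge vectors: Well A→Well B = (-516, -36, 271.4), Well A→Well C = (-125, 405, 271.6).
Normal n = (Well A→Well B) × (Well A→Well C) = (-119694.6, 106220.6, -213480).
So ∂z/∂x = −n_x/n_z = −0.56068 and ∂z/∂y = −n_y/n_z = 0.49757.
Unit vector along 105° is (sin 105°, cos 105°) = (0.9659, -0.2588).
Slope in that direction = a·(0.9659) + b·(-0.2588) = −0.67036.
Apparent dip = arctan|0.67036| = 33.8° (true dip is 36.9°, so apparent ≤ true as expected).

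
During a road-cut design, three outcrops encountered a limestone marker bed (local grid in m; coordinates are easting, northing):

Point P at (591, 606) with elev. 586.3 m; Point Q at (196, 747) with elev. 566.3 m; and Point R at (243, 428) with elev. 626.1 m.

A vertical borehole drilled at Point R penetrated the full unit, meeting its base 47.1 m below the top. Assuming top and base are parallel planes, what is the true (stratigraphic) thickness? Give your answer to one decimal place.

Two edge vectors: Point P→Point Q = (-395, 141, -20), Point P→Point R = (-348, -178, 39.8).
Normal n = (Point P→Point Q) × (Point P→Point R) = (2051.8, 22681, 119378).
So ∂z/∂easting = −n_x/n_z = −0.01719 and ∂z/∂northing = −n_y/n_z = −0.18999.
|∇z| = √(a²+b²) = 0.19077, so dip δ = arctan(0.19077) = 10.80°.
True thickness = vertical thickness × cos δ = 47.1 × cos 10.80° = 46.3 m.

46.3 m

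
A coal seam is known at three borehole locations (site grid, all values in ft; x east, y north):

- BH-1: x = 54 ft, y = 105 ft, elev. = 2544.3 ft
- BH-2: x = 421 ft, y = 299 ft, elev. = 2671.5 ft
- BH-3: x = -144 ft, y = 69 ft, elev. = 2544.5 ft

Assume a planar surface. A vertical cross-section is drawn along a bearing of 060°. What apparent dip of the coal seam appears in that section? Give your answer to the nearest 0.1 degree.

Two edge vectors: BH-1→BH-2 = (367, 194, 127.2), BH-1→BH-3 = (-198, -36, 0.2).
Normal n = (BH-1→BH-2) × (BH-1→BH-3) = (4618, -25259, 25200).
So ∂z/∂x = −n_x/n_z = −0.18325 and ∂z/∂y = −n_y/n_z = 1.00234.
Unit vector along 060° is (sin 60°, cos 60°) = (0.8660, 0.5000).
Slope in that direction = a·(0.8660) + b·(0.5000) = 0.34247.
Apparent dip = arctan|0.34247| = 18.9° (true dip is 45.5°, so apparent ≤ true as expected).

18.9°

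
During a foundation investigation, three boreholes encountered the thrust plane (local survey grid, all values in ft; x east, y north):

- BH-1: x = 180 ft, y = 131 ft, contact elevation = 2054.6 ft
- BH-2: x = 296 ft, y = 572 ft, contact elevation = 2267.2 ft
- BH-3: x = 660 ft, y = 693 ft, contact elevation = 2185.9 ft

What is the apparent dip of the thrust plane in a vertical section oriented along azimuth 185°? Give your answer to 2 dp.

Let the plane be z = a·x + b·y + c.
BH-2−BH-1: 116a + 441b = 212.6;  BH-3−BH-1: 480a + 562b = 131.3.
Solving gives a = −0.42036, b = 0.59266.
Unit vector along 185° is (sin 185°, cos 185°) = (-0.0872, -0.9962).
Slope in that direction = a·(-0.0872) + b·(-0.9962) = −0.55377.
Apparent dip = arctan|0.55377| = 28.98° (true dip is 36.0°, so apparent ≤ true as expected).

28.98°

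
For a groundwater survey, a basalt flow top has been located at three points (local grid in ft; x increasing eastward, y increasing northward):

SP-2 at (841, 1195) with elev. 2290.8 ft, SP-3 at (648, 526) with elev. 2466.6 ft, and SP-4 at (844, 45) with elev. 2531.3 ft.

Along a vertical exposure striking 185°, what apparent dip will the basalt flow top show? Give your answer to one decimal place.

Two edge vectors: SP-2→SP-3 = (-193, -669, 175.8), SP-2→SP-4 = (3, -1150, 240.5).
Normal n = (SP-2→SP-3) × (SP-2→SP-4) = (41275.5, 46943.9, 223957).
So ∂z/∂x = −n_x/n_z = −0.18430 and ∂z/∂y = −n_y/n_z = −0.20961.
Unit vector along 185° is (sin 185°, cos 185°) = (-0.0872, -0.9962).
Slope in that direction = a·(-0.0872) + b·(-0.9962) = 0.22488.
Apparent dip = arctan|0.22488| = 12.7° (true dip is 15.6°, so apparent ≤ true as expected).

12.7°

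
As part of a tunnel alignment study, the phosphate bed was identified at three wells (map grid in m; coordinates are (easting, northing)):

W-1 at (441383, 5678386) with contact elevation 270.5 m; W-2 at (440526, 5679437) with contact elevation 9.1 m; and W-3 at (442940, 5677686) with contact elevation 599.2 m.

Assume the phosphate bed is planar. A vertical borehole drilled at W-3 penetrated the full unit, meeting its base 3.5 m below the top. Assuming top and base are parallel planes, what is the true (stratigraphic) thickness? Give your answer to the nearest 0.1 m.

3.4 m

Let the plane be z = a·E + b·N + c.
W-2−W-1: −857a + 1051b = −261.4;  W-3−W-1: 1557a − 700b = 328.7.
Solving gives a = 0.15676, b = −0.12089.
|∇z| = √(a²+b²) = 0.19796, so dip δ = arctan(0.19796) = 11.20°.
True thickness = vertical thickness × cos δ = 3.5 × cos 11.20° = 3.4 m.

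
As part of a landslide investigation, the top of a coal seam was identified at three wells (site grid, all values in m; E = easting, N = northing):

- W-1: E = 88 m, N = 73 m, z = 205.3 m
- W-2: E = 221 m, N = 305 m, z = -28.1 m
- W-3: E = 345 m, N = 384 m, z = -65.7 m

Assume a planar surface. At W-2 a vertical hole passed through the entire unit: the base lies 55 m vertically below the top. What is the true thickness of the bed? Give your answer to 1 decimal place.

Two edge vectors: W-1→W-2 = (133, 232, -233.4), W-1→W-3 = (257, 311, -271).
Normal n = (W-1→W-2) × (W-1→W-3) = (9715.4, -23940.8, -18261).
So ∂z/∂E = −n_x/n_z = 0.53203 and ∂z/∂N = −n_y/n_z = −1.31103.
|∇z| = √(a²+b²) = 1.41487, so dip δ = arctan(1.41487) = 54.75°.
True thickness = vertical thickness × cos δ = 55 × cos 54.75° = 31.7 m.

31.7 m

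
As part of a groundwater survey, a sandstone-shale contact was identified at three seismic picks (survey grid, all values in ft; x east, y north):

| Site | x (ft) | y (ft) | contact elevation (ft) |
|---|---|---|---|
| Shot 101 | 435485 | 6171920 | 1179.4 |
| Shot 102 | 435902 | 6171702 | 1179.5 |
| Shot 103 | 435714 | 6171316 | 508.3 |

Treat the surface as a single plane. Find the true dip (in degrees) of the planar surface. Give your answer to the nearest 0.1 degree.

57.4°

Let the plane be z = a·x + b·y + c.
Shot 102−Shot 101: 417a − 218b = 0.1;  Shot 103−Shot 101: 229a − 604b = −671.1.
Solving gives a = 0.72475, b = 1.38587.
Gradient magnitude |∇z| = √(a² + b²) = √(0.52526 + 1.92065) = 1.56394.
True dip = arctan(1.56394) = 57.4°, dipping toward SSW (azimuth ≈ 208°).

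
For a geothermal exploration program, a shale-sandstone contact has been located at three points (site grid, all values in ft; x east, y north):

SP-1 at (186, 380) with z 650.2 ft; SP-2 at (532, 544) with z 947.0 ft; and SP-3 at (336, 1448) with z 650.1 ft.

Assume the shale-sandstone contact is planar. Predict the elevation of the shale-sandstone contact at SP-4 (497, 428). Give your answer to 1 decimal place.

929.8 ft

Two edge vectors: SP-1→SP-2 = (346, 164, 296.8), SP-1→SP-3 = (150, 1068, -0.1).
Normal n = (SP-1→SP-2) × (SP-1→SP-3) = (-316998.8, 44554.6, 344928).
So ∂z/∂x = −n_x/n_z = 0.919029 and ∂z/∂y = −n_y/n_z = −0.129171.
Intercept c from SP-1: 650.2 − 170.94 + 49.08 = 528.35.
At (497, 428): z = 456.8 − 55.3 + 528.35 = 929.8 ft.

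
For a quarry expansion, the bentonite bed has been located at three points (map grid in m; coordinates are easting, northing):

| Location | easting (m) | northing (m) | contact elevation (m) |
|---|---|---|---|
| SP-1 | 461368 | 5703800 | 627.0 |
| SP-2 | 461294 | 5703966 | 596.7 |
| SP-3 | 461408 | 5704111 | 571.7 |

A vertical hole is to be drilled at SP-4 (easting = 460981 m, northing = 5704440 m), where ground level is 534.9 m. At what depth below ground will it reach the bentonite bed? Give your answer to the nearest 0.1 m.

25.6 m

Two edge vectors: SP-1→SP-2 = (-74, 166, -30.3), SP-1→SP-3 = (40, 311, -55.3).
Normal n = (SP-1→SP-2) × (SP-1→SP-3) = (243.5, -5304.2, -29654).
So ∂z/∂easting = −n_x/n_z = 0.008211371 and ∂z/∂northing = −n_y/n_z = −0.178869630.
Intercept c from SP-1: 627 − 3788.46 + 1020236.59 = 1017075.13.
At (460981, 5704440): z_contact = 3785.29 − 1020351.07 + 1017075.13 = 509.35 m.
Depth below ground = 534.9 − 509.35 = 25.6 m.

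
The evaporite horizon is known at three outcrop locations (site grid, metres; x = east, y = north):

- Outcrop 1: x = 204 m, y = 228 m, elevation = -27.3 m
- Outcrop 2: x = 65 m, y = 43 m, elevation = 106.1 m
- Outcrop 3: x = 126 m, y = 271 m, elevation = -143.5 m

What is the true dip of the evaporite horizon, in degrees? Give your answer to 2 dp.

Two edge vectors: Outcrop 1→Outcrop 2 = (-139, -185, 133.4), Outcrop 1→Outcrop 3 = (-78, 43, -116.2).
Normal n = (Outcrop 1→Outcrop 2) × (Outcrop 1→Outcrop 3) = (15760.8, -26557, -20407).
So ∂z/∂x = −n_x/n_z = 0.77232 and ∂z/∂y = −n_y/n_z = −1.30137.
Gradient magnitude |∇z| = √(a² + b²) = √(0.59648 + 1.69356) = 1.51329.
True dip = arctan(1.51329) = 56.54°, dipping toward NNW (azimuth ≈ 329°).

56.54°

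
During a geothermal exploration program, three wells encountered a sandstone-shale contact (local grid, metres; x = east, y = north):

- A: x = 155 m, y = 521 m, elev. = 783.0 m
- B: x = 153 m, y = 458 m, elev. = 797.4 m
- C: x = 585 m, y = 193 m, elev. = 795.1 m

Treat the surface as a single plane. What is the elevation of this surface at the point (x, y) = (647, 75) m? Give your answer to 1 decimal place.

812.7 m

Let the plane be z = a·x + b·y + c.
B−A: −2a − 63b = 14.4;  C−A: 430a − 328b = 12.1.
Solving gives a = −0.14276, b = −0.22404.
Then c = 783 − a·155 − b·521 = 921.85.
At (647, 75): z = −92.4 − 16.8 + 921.85 = 812.7 m.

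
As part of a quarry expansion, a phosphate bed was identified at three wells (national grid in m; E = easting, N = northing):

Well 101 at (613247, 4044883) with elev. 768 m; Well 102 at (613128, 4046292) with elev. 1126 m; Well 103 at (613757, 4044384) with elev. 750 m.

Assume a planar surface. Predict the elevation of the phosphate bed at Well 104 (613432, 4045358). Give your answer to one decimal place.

941.0 m

Let the plane be z = a·E + b·N + c.
Well 102−Well 101: −119a + 1409b = 358;  Well 103−Well 101: 510a − 499b = −18.
Solving gives a = 0.232521097, b = 0.273718957.
Then c = 768 − a·613247 − b·4044883 = −1248986.02.
At (613432, 4045358): z = 142635.9 + 1107291.2 − 1248986.02 = 941.0 m.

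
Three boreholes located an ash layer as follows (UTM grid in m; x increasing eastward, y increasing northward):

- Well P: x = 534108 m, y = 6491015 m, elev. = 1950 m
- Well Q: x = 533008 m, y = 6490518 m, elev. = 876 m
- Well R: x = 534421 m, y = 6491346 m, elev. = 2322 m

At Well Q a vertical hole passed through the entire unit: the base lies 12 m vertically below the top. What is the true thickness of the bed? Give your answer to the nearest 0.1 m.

Let the plane be z = a·x + b·y + c.
Well Q−Well P: −1100a − 497b = −1074;  Well R−Well P: 313a + 331b = 372.
Solving gives a = 0.81812, b = 0.35024.
|∇z| = √(a²+b²) = 0.88994, so dip δ = arctan(0.88994) = 41.67°.
True thickness = vertical thickness × cos δ = 12 × cos 41.67° = 9.0 m.

9.0 m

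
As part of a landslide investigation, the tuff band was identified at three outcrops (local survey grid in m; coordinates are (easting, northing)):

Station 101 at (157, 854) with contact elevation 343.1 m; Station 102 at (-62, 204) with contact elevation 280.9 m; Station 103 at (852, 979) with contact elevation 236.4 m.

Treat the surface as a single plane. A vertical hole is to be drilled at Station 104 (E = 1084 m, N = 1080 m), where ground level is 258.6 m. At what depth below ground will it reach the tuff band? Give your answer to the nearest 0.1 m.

48.5 m

Two edge vectors: Station 101→Station 102 = (-219, -650, -62.2), Station 101→Station 103 = (695, 125, -106.7).
Normal n = (Station 101→Station 102) × (Station 101→Station 103) = (77130, -66596.3, 424375).
So ∂z/∂E = −n_x/n_z = −0.181750 and ∂z/∂N = −n_y/n_z = 0.156928.
Intercept c from Station 101: 343.1 + 28.53 − 134.02 = 237.62.
At (1084, 1080): z_contact = −197.02 + 169.48 + 237.62 = 210.08 m.
Depth below ground = 258.6 − 210.08 = 48.5 m.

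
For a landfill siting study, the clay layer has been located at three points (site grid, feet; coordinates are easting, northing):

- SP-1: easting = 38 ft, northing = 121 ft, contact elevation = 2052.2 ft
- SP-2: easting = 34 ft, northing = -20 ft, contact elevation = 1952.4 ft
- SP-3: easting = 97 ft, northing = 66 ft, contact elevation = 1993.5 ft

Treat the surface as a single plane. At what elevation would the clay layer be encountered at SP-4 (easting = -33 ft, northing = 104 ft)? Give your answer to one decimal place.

Let the plane be z = a·easting + b·northing + c.
SP-2−SP-1: −4a − 141b = −99.8;  SP-3−SP-1: 59a − 55b = −58.7.
Solving gives a = −0.32647, b = 0.71706.
Then c = 2052.2 − a·38 − b·121 = 1977.84.
At (-33, 104): z = 10.8 + 74.6 + 1977.84 = 2063.2 ft.

2063.2 ft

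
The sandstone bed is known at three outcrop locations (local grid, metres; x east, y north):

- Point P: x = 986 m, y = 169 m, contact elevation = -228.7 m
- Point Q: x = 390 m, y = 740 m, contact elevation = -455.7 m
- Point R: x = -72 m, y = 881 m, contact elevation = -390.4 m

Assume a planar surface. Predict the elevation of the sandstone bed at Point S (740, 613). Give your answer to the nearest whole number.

-489 m

Two edge vectors: Point P→Point Q = (-596, 571, -227), Point P→Point R = (-1058, 712, -161.7).
Normal n = (Point P→Point Q) × (Point P→Point R) = (69293.3, 143792.8, 179766).
So ∂z/∂x = −n_x/n_z = −0.38546 and ∂z/∂y = −n_y/n_z = −0.79989.
Intercept c from Point P: -228.7 + 380.07 + 135.18 = 286.55.
At (740, 613): z = −285.2 − 490.3 + 286.55 = -489.0 m.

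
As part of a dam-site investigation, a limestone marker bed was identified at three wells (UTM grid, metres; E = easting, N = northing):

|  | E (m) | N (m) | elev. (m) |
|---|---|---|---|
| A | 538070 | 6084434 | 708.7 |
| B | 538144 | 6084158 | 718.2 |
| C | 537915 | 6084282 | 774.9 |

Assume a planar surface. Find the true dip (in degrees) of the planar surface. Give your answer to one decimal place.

18.4°

Let the plane be z = a·E + b·N + c.
B−A: 74a − 276b = 9.5;  C−A: −155a − 152b = 66.2.
Solving gives a = −0.31145, b = −0.11793.
Gradient magnitude |∇z| = √(a² + b²) = √(0.09700 + 0.01391) = 0.33303.
True dip = arctan(0.33303) = 18.4°, dipping toward ENE (azimuth ≈ 069°).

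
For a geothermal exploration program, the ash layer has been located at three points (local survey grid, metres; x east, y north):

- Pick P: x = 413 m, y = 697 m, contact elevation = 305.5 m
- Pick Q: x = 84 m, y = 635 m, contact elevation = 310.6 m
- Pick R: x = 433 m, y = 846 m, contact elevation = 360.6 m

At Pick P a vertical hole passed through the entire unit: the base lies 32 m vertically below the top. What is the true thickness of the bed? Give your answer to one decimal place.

Two edge vectors: Pick P→Pick Q = (-329, -62, 5.1), Pick P→Pick R = (20, 149, 55.1).
Normal n = (Pick P→Pick Q) × (Pick P→Pick R) = (-4176.1, 18229.9, -47781).
So ∂z/∂x = −n_x/n_z = −0.08740 and ∂z/∂y = −n_y/n_z = 0.38153.
|∇z| = √(a²+b²) = 0.39141, so dip δ = arctan(0.39141) = 21.38°.
True thickness = vertical thickness × cos δ = 32 × cos 21.38° = 29.8 m.

29.8 m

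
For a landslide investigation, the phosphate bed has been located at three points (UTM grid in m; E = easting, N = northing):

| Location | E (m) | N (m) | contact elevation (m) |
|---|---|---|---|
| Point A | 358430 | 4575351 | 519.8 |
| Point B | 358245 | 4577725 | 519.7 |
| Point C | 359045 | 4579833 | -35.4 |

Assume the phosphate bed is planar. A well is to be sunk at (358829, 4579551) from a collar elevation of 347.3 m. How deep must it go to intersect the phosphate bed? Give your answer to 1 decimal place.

245.7 m

Let the plane be z = a·E + b·N + c.
Point B−Point A: −185a + 2374b = −0.1;  Point C−Point A: 615a + 4482b = −555.2.
Solving gives a = −0.575575796, b = −0.044895334.
Then c = 519.8 − a·358430 − b·4575351 = 412235.34.
At (358829, 4579551): z_contact = −206533.29 − 205600.47 + 412235.34 = 101.58 m.
Depth below ground = 347.3 − 101.58 = 245.7 m.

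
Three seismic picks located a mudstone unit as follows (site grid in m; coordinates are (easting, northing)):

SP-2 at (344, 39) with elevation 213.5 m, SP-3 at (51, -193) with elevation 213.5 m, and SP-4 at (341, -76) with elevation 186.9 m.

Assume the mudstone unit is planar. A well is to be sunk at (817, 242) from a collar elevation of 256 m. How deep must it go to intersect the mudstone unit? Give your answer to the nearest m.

Let the plane be z = a·E + b·N + c.
SP-3−SP-2: −293a − 232b = 0;  SP-4−SP-2: −3a − 115b = −26.6.
Solving gives a = −0.18701, b = 0.23618.
Then c = 213.5 − a·344 − b·39 = 268.62.
At (817, 242): z_contact = −152.8 + 57.2 + 268.62 = 173.0 m.
Depth below ground = 256 − 173.0 = 83 m.

83 m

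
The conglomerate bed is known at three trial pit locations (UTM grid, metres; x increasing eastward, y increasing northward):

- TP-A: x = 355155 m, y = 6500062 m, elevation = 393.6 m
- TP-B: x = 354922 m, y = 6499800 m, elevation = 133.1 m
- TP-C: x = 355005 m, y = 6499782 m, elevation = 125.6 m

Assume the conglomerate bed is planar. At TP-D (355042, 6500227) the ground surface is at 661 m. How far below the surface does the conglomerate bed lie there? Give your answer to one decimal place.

130.6 m

Let the plane be z = a·x + b·y + c.
TP-B−TP-A: −233a − 262b = −260.5;  TP-C−TP-A: −150a − 280b = −268.
Solving gives a = 0.105011565, b = 0.900886662.
Then c = 393.6 − a·355155 − b·6500062 = −5892720.94.
At (355042, 6500227): z_contact = 37283.52 + 5855967.80 − 5892720.94 = 530.38 m.
Depth below ground = 661 − 530.38 = 130.6 m.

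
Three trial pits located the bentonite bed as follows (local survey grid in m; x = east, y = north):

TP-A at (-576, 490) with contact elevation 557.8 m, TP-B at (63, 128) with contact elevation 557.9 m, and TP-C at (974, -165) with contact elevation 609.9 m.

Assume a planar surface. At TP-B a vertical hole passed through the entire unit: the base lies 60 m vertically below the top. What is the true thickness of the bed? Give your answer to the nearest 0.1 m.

Two edge vectors: TP-A→TP-B = (639, -362, 0.1), TP-A→TP-C = (1550, -655, 52.1).
Normal n = (TP-A→TP-B) × (TP-A→TP-C) = (-18794.7, -33136.9, 142555).
So ∂z/∂x = −n_x/n_z = 0.13184 and ∂z/∂y = −n_y/n_z = 0.23245.
|∇z| = √(a²+b²) = 0.26724, so dip δ = arctan(0.26724) = 14.96°.
True thickness = vertical thickness × cos δ = 60 × cos 14.96° = 58.0 m.

58.0 m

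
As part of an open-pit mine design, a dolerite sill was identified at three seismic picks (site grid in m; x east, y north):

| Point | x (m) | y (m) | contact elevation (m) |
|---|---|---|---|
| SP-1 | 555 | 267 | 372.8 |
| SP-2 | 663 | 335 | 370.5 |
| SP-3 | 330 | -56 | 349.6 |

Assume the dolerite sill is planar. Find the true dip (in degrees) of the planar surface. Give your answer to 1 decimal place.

11.0°

Let the plane be z = a·x + b·y + c.
SP-2−SP-1: 108a + 68b = −2.3;  SP-3−SP-1: −225a − 323b = −23.2.
Solving gives a = −0.11849, b = 0.15437.
Gradient magnitude |∇z| = √(a² + b²) = √(0.01404 + 0.02383) = 0.19460.
True dip = arctan(0.19460) = 11.0°, dipping toward SE (azimuth ≈ 142°).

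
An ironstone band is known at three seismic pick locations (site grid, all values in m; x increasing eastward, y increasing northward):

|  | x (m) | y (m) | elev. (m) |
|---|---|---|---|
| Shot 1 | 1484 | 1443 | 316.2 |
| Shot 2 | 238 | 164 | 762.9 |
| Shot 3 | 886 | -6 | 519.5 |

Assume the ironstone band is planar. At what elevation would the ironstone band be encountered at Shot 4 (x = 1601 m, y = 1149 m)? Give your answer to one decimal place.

268.8 m

Two edge vectors: Shot 1→Shot 2 = (-1246, -1279, 446.7), Shot 1→Shot 3 = (-598, -1449, 203.3).
Normal n = (Shot 1→Shot 2) × (Shot 1→Shot 3) = (387247.6, -13814.8, 1040612).
So ∂z/∂x = −n_x/n_z = −0.372134 and ∂z/∂y = −n_y/n_z = 0.013276.
Intercept c from Shot 1: 316.2 + 552.25 − 19.16 = 849.29.
At (1601, 1149): z = −595.8 + 15.3 + 849.29 = 268.8 m.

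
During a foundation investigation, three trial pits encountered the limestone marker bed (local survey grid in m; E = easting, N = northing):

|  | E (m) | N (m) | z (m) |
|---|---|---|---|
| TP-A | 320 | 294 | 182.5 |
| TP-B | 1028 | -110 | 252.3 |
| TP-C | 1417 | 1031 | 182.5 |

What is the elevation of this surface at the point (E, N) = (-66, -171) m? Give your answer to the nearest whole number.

199 m

Two edge vectors: TP-A→TP-B = (708, -404, 69.8), TP-A→TP-C = (1097, 737, 0).
Normal n = (TP-A→TP-B) × (TP-A→TP-C) = (-51442.6, 76570.6, 964984).
So ∂z/∂E = −n_x/n_z = 0.05331 and ∂z/∂N = −n_y/n_z = −0.07935.
Intercept c from TP-A: 182.5 − 17.06 + 23.33 = 188.77.
At (-66, -171): z = −3.5 + 13.6 + 188.77 = 198.8 m.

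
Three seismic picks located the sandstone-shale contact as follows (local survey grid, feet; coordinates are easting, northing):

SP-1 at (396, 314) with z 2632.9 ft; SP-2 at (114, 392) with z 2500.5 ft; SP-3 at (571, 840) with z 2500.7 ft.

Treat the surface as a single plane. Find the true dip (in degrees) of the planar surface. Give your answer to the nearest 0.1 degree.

27.6°

Let the plane be z = a·easting + b·northing + c.
SP-2−SP-1: −282a + 78b = −132.4;  SP-3−SP-1: 175a + 526b = −132.2.
Solving gives a = 0.36628, b = −0.37319.
Gradient magnitude |∇z| = √(a² + b²) = √(0.13416 + 0.13927) = 0.52291.
True dip = arctan(0.52291) = 27.6°, dipping toward NW (azimuth ≈ 316°).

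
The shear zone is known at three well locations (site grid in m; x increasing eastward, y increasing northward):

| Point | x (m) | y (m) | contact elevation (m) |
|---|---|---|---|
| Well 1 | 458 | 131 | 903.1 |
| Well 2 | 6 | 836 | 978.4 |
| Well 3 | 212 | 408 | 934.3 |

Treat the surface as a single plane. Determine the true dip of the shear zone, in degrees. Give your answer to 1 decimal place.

5.4°

Let the plane be z = a·x + b·y + c.
Well 2−Well 1: −452a + 705b = 75.3;  Well 3−Well 1: −246a + 277b = 31.2.
Solving gives a = −0.02360, b = 0.09168.
Gradient magnitude |∇z| = √(a² + b²) = √(0.00056 + 0.00841) = 0.09467.
True dip = arctan(0.09467) = 5.4°, dipping toward SSE (azimuth ≈ 166°).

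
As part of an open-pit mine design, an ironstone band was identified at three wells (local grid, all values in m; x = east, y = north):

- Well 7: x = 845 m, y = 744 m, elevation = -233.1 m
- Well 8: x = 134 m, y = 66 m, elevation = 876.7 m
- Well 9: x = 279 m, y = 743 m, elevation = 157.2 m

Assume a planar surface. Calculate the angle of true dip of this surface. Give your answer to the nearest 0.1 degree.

48.9°

Two edge vectors: Well 7→Well 8 = (-711, -678, 1109.8), Well 7→Well 9 = (-566, -1, 390.3).
Normal n = (Well 7→Well 8) × (Well 7→Well 9) = (-263513.6, -350643.5, -383037).
So ∂z/∂x = −n_x/n_z = −0.68796 and ∂z/∂y = −n_y/n_z = −0.91543.
Gradient magnitude |∇z| = √(a² + b²) = √(0.47329 + 0.83801) = 1.14512.
True dip = arctan(1.14512) = 48.9°, dipping toward NE (azimuth ≈ 037°).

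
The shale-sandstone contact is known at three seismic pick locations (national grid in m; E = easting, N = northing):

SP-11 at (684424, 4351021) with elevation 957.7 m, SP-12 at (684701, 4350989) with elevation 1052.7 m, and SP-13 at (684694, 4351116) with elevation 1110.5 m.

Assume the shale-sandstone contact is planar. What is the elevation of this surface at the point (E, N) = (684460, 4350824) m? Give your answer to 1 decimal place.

878.0 m

Let the plane be z = a·E + b·N + c.
SP-12−SP-11: 277a − 32b = 95;  SP-13−SP-11: 270a + 95b = 152.8.
Solving gives a = 0.398071807, b = 0.477059076.
Then c = 957.7 − a·684424 − b·4351021 = −2347186.26.
At (684460, 4350824): z = 272464.2 + 2075600.1 − 2347186.26 = 878.0 m.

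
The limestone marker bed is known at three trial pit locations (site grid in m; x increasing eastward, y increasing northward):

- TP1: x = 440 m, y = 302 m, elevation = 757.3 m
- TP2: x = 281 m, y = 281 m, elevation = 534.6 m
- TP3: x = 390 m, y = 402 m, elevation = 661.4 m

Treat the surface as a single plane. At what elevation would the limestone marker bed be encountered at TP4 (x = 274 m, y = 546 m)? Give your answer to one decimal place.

460.3 m

Two edge vectors: TP1→TP2 = (-159, -21, -222.7), TP1→TP3 = (-50, 100, -95.9).
Normal n = (TP1→TP2) × (TP1→TP3) = (24283.9, -4113.1, -16950).
So ∂z/∂x = −n_x/n_z = 1.43268 and ∂z/∂y = −n_y/n_z = −0.24266.
Intercept c from TP1: 757.3 − 630.38 + 73.28 = 200.21.
At (274, 546): z = 392.6 − 132.5 + 200.21 = 460.3 m.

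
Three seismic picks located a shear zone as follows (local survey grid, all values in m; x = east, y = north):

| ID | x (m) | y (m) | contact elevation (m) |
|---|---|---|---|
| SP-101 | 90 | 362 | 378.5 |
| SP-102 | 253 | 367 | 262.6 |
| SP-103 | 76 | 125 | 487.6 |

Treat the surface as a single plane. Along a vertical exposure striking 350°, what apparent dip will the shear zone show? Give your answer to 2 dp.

Let the plane be z = a·x + b·y + c.
SP-102−SP-101: 163a + 5b = −115.9;  SP-103−SP-101: −14a − 237b = 109.1.
Solving gives a = −0.69819, b = −0.41909.
Unit vector along 350° is (sin 350°, cos 350°) = (-0.1736, 0.9848).
Slope in that direction = a·(-0.1736) + b·(0.9848) = −0.29149.
Apparent dip = arctan|0.29149| = 16.25° (true dip is 39.2°, so apparent ≤ true as expected).

16.25°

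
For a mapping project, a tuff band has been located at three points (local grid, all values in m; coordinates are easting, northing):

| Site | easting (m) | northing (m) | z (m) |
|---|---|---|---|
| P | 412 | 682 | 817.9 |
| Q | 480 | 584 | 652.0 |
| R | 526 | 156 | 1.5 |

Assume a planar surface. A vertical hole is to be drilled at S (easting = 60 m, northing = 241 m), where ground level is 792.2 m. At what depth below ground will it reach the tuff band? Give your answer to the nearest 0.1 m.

526.7 m

Let the plane be z = a·easting + b·northing + c.
Q−P: 68a − 98b = −165.9;  R−P: 114a − 526b = −816.4.
Solving gives a = −0.29502, b = 1.48815.
Then c = 817.9 − a·412 − b·682 = −75.47.
At (60, 241): z_contact = −17.70 + 358.64 − 75.47 = 265.47 m.
Depth below ground = 792.2 − 265.47 = 526.7 m.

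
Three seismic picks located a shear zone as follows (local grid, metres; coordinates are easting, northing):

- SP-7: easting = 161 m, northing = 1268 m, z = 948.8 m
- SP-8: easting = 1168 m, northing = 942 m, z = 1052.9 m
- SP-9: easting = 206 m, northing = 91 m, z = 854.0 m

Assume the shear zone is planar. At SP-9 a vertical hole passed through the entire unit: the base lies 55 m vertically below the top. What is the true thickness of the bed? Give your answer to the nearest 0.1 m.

Two edge vectors: SP-7→SP-8 = (1007, -326, 104.1), SP-7→SP-9 = (45, -1177, -94.8).
Normal n = (SP-7→SP-8) × (SP-7→SP-9) = (153430.5, 100148.1, -1170569).
So ∂z/∂easting = −n_x/n_z = 0.13107 and ∂z/∂northing = −n_y/n_z = 0.08556.
|∇z| = √(a²+b²) = 0.15652, so dip δ = arctan(0.15652) = 8.90°.
True thickness = vertical thickness × cos δ = 55 × cos 8.90° = 54.3 m.

54.3 m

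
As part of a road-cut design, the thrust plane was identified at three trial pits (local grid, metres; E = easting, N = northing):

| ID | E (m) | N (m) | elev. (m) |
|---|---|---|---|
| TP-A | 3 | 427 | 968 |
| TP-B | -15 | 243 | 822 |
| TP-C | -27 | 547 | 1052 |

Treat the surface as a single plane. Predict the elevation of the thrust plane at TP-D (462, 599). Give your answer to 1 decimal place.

1223.3 m

Two edge vectors: TP-A→TP-B = (-18, -184, -146), TP-A→TP-C = (-30, 120, 84).
Normal n = (TP-A→TP-B) × (TP-A→TP-C) = (2064, 5892, -7680).
So ∂z/∂E = −n_x/n_z = 0.26875 and ∂z/∂N = −n_y/n_z = 0.76719.
Intercept c from TP-A: 968 − 0.81 − 327.59 = 639.60.
At (462, 599): z = 124.2 + 459.5 + 639.60 = 1223.3 m.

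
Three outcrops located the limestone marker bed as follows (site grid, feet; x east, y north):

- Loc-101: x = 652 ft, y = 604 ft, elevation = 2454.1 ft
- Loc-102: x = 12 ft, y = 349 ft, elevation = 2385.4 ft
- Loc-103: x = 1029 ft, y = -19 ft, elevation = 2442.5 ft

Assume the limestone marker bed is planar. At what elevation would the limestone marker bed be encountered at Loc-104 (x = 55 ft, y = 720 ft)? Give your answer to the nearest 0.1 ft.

2413.8 ft

Two edge vectors: Loc-101→Loc-102 = (-640, -255, -68.7), Loc-101→Loc-103 = (377, -623, -11.6).
Normal n = (Loc-101→Loc-102) × (Loc-101→Loc-103) = (-39842.1, -33323.9, 494855).
So ∂z/∂x = −n_x/n_z = 0.080513 and ∂z/∂y = −n_y/n_z = 0.067341.
Intercept c from Loc-101: 2454.1 − 52.49 − 40.67 = 2360.93.
At (55, 720): z = 4.4 + 48.5 + 2360.93 = 2413.8 ft.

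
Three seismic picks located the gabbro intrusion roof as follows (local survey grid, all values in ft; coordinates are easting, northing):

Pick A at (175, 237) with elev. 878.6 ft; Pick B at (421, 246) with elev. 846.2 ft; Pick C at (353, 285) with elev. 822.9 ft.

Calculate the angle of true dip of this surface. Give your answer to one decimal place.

Two edge vectors: Pick A→Pick B = (246, 9, -32.4), Pick A→Pick C = (178, 48, -55.7).
Normal n = (Pick A→Pick B) × (Pick A→Pick C) = (1053.9, 7935, 10206).
So ∂z/∂easting = −n_x/n_z = −0.10326 and ∂z/∂northing = −n_y/n_z = −0.77748.
Gradient magnitude |∇z| = √(a² + b²) = √(0.01066 + 0.60448) = 0.78431.
True dip = arctan(0.78431) = 38.1°, dipping toward N (azimuth ≈ 008°).

38.1°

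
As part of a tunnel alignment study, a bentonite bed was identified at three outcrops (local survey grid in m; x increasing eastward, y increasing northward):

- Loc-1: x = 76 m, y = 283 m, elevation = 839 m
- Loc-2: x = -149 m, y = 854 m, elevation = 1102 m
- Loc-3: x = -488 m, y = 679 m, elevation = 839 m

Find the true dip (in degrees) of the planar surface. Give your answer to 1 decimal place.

37.9°

Two edge vectors: Loc-1→Loc-2 = (-225, 571, 263), Loc-1→Loc-3 = (-564, 396, 0).
Normal n = (Loc-1→Loc-2) × (Loc-1→Loc-3) = (-104148, -148332, 232944).
So ∂z/∂x = −n_x/n_z = 0.44709 and ∂z/∂y = −n_y/n_z = 0.63677.
Gradient magnitude |∇z| = √(a² + b²) = √(0.19989 + 0.40548) = 0.77806.
True dip = arctan(0.77806) = 37.9°, dipping toward SW (azimuth ≈ 215°).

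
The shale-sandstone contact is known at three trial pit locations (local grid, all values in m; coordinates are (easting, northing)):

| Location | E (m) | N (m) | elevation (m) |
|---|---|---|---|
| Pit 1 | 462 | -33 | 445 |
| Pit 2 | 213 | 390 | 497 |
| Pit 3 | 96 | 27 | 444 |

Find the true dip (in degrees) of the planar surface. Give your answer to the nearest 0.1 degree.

8.0°

Two edge vectors: Pit 1→Pit 2 = (-249, 423, 52), Pit 1→Pit 3 = (-366, 60, -1).
Normal n = (Pit 1→Pit 2) × (Pit 1→Pit 3) = (-3543, -19281, 139878).
So ∂z/∂E = −n_x/n_z = 0.02533 and ∂z/∂N = −n_y/n_z = 0.13784.
Gradient magnitude |∇z| = √(a² + b²) = √(0.00064 + 0.01900) = 0.14015.
True dip = arctan(0.14015) = 8.0°, dipping toward S (azimuth ≈ 190°).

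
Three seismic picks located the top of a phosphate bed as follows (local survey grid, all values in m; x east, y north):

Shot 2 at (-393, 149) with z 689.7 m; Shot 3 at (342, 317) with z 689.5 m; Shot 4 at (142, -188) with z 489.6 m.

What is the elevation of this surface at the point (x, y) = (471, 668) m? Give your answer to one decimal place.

Two edge vectors: Shot 2→Shot 3 = (735, 168, -0.2), Shot 2→Shot 4 = (535, -337, -200.1).
Normal n = (Shot 2→Shot 3) × (Shot 2→Shot 4) = (-33684.2, 146966.5, -337575).
So ∂z/∂x = −n_x/n_z = −0.09978 and ∂z/∂y = −n_y/n_z = 0.43536.
Intercept c from Shot 2: 689.7 − 39.21 − 64.87 = 585.62.
At (471, 668): z = −47.0 + 290.8 + 585.62 = 829.4 m.

829.4 m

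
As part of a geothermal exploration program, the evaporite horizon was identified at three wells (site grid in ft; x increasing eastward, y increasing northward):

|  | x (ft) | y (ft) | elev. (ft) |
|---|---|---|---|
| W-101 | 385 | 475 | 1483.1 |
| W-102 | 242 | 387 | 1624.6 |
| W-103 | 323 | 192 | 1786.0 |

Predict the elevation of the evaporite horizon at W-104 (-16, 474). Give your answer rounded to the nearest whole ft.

Two edge vectors: W-101→W-102 = (-143, -88, 141.5), W-101→W-103 = (-62, -283, 302.9).
Normal n = (W-101→W-102) × (W-101→W-103) = (13389.3, 34541.7, 35013).
So ∂z/∂x = −n_x/n_z = −0.38241 and ∂z/∂y = −n_y/n_z = −0.98654.
Intercept c from W-101: 1483.1 + 147.23 + 468.61 = 2098.93.
At (-16, 474): z = 6.1 − 467.6 + 2098.93 = 1637.4 ft.

1637 ft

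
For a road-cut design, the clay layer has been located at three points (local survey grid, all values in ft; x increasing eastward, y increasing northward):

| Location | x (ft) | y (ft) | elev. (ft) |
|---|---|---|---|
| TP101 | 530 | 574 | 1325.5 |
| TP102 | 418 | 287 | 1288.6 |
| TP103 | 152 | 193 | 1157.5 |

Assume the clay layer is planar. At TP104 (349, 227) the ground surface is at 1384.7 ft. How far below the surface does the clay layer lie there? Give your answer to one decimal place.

Let the plane be z = a·x + b·y + c.
TP102−TP101: −112a − 287b = −36.9;  TP103−TP101: −378a − 381b = −168.
Solving gives a = 0.51899, b = −0.07396.
Then c = 1325.5 − a·530 − b·574 = 1092.89.
At (349, 227): z_contact = 181.13 − 16.79 + 1092.89 = 1257.23 ft.
Depth below ground = 1384.7 − 1257.23 = 127.5 ft.

127.5 ft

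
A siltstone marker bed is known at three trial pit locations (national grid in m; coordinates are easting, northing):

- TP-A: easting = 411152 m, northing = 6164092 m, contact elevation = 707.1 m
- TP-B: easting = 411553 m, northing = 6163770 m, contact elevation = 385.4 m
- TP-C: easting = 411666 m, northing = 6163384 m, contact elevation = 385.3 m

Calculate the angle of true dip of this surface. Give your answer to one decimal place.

47.5°

Two edge vectors: TP-A→TP-B = (401, -322, -321.7), TP-A→TP-C = (514, -708, -321.8).
Normal n = (TP-A→TP-B) × (TP-A→TP-C) = (-124144, -36312, -118400).
So ∂z/∂easting = −n_x/n_z = −1.04851 and ∂z/∂northing = −n_y/n_z = −0.30669.
Gradient magnitude |∇z| = √(a² + b²) = √(1.09938 + 0.09406) = 1.09245.
True dip = arctan(1.09245) = 47.5°, dipping toward ENE (azimuth ≈ 074°).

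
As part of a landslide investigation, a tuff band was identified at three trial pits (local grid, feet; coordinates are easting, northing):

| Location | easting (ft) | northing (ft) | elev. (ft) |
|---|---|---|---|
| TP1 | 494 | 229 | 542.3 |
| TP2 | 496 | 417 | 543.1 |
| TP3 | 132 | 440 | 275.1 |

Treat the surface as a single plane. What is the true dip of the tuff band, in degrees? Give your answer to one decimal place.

Let the plane be z = a·easting + b·northing + c.
TP2−TP1: 2a + 188b = 0.8;  TP3−TP1: −362a + 211b = −267.2.
Solving gives a = 0.73604, b = −0.00357.
Gradient magnitude |∇z| = √(a² + b²) = √(0.54175 + 0.00001) = 0.73605.
True dip = arctan(0.73605) = 36.4°, dipping toward W (azimuth ≈ 270°).

36.4°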